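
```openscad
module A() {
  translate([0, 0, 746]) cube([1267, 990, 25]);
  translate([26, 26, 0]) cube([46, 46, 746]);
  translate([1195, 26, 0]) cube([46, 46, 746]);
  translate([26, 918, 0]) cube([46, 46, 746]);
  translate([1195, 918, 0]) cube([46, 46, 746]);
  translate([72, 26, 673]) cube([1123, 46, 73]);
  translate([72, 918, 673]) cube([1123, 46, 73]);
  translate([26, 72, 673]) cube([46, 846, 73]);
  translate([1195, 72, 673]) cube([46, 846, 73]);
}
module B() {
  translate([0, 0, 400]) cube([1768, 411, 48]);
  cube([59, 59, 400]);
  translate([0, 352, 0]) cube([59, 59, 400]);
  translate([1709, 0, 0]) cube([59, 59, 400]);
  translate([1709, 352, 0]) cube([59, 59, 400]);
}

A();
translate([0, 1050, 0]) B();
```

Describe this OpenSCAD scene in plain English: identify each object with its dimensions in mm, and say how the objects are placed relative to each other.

A is a rectangular dining table. The top is 1267×990×25 mm with its upper surface at z = 771 mm. It stands on four 46×46 mm square legs, each inset 26 mm from the nearest pair of top edges, running from the floor to the underside of the top. Four apron rails, 46 mm thick and 73 mm tall, run between adjacent legs with their top edges flush with the underside of the top and their outer faces flush with the legs' outer faces.

B is a long wooden bench with a 1768 mm (x) × 411 mm (y) seat, 48 mm thick, its top surface 448 mm above the floor. Four 59 mm square legs at the seat corners, flush with the edges, run from z = 0 to the seat underside.

The bench is on the floor beside the table on its +y side.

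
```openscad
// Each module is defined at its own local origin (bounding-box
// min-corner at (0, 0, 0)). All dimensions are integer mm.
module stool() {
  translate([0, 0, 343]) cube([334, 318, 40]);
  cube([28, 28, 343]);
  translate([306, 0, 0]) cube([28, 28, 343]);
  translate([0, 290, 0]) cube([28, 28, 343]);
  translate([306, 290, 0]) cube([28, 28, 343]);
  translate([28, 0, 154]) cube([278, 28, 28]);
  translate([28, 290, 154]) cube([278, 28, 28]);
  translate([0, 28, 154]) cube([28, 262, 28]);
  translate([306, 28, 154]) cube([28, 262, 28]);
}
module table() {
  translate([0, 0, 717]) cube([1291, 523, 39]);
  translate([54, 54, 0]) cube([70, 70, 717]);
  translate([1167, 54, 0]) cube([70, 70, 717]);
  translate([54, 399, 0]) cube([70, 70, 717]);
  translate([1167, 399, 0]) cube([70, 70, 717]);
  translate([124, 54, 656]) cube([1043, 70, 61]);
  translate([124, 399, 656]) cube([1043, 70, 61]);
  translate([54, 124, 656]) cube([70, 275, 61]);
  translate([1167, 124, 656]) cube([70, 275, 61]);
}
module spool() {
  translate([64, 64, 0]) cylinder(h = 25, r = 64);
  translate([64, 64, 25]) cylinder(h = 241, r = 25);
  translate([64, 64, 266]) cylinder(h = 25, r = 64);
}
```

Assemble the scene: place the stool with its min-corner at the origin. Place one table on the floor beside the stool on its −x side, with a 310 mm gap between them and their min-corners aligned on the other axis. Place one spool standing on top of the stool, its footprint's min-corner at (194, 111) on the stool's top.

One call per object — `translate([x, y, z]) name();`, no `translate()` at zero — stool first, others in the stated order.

stool();
translate([-1601, 0, 0]) table();
translate([194, 111, 383]) spool();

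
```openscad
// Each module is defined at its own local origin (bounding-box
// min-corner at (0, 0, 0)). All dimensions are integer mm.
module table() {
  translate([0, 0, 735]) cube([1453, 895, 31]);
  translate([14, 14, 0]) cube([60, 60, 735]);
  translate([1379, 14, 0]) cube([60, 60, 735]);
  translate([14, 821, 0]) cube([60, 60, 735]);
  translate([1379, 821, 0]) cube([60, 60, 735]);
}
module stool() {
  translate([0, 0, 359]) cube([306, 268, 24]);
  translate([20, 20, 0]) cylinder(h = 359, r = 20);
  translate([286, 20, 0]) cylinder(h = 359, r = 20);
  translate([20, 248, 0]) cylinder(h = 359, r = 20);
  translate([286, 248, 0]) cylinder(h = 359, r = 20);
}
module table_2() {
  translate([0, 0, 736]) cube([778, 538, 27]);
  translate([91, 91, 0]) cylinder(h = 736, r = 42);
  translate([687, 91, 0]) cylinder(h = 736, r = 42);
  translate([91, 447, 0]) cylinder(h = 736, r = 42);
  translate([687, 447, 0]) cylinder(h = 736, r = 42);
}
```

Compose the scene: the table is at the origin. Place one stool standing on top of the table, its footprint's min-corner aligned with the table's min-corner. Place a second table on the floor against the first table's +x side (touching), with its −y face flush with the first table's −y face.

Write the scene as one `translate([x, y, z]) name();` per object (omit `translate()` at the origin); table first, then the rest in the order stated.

table();
translate([0, 0, 766]) stool();
translate([1453, 0, 0]) table_2();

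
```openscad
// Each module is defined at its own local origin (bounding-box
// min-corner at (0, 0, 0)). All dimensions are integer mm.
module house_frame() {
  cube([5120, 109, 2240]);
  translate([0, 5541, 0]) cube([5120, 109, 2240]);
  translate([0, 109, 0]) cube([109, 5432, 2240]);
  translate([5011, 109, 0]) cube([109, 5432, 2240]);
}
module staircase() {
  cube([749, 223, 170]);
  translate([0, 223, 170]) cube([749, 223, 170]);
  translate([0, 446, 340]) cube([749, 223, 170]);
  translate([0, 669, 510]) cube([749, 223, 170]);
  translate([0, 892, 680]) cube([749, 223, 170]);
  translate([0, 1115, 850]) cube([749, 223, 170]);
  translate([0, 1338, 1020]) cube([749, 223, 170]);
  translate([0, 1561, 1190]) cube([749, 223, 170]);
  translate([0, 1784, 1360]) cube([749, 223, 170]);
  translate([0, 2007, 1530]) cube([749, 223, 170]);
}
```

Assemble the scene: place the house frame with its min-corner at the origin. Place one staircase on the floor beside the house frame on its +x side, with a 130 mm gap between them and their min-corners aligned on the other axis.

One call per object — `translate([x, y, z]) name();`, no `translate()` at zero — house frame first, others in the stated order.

house_frame();
translate([5250, 0, 0]) staircase();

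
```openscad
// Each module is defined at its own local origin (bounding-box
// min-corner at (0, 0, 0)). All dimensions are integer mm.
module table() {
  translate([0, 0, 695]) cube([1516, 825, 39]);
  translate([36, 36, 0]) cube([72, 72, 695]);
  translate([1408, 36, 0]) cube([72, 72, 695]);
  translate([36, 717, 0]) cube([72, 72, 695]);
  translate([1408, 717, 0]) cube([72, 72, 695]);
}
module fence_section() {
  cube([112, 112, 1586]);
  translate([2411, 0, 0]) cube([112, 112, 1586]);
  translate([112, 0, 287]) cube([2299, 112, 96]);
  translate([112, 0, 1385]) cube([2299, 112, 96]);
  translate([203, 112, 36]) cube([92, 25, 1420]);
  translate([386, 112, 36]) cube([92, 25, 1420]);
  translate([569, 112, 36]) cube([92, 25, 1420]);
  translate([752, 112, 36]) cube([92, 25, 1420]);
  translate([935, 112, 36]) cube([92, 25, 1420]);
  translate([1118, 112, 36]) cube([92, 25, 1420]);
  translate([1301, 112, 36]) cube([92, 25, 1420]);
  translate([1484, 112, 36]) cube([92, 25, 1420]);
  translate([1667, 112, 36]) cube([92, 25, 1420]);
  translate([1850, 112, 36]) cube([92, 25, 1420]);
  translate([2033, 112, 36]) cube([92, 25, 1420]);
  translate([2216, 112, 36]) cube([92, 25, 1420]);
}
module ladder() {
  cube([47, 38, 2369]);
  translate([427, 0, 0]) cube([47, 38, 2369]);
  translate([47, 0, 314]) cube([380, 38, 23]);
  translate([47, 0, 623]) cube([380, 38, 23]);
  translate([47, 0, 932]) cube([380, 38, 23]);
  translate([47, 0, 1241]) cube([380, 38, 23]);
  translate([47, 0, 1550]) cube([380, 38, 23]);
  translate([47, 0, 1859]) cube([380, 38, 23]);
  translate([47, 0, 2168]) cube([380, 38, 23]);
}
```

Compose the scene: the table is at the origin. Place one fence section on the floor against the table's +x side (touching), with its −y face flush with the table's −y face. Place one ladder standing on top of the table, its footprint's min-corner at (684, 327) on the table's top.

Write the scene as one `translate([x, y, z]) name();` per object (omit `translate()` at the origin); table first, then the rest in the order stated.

table();
translate([1516, 0, 0]) fence_section();
translate([684, 327, 734]) ladder();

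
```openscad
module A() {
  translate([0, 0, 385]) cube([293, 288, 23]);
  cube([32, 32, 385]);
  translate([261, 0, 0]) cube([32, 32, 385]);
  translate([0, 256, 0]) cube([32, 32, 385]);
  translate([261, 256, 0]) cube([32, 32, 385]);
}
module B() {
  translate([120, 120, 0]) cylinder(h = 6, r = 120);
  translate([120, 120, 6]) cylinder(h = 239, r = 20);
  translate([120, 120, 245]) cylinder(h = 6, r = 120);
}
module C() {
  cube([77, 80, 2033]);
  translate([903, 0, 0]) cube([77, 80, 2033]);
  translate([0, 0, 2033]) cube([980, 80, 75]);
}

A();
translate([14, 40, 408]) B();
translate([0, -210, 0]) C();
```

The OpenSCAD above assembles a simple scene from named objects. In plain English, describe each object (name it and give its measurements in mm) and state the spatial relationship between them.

A is a simple wooden stool: a rectangular seat 293 mm (x) by 288 mm (y), 23 mm thick, top face at z = 408 mm, on four square legs, each 32×32 mm in cross-section. The legs rest on z = 0, each flush with a corner of the seat.

B is a spool: two coaxial disc flanges of radius 120 mm and thickness 6 mm, joined by a core cylinder of radius 20 mm and height 239 mm. The lower flange rests on z = 0 and the three cylinders share a vertical axis.

C is a door frame. The clear opening is 826 mm wide and 2033 mm high. Two 77 mm wide jambs, 80 mm deep, stand either side of the opening from the floor to the top of the opening. A 75 mm thick head sits across the top of both jambs, spanning the full outside width of the frame.

The spool is on top of the stool. The door frame is on the floor beside the stool on its −y side.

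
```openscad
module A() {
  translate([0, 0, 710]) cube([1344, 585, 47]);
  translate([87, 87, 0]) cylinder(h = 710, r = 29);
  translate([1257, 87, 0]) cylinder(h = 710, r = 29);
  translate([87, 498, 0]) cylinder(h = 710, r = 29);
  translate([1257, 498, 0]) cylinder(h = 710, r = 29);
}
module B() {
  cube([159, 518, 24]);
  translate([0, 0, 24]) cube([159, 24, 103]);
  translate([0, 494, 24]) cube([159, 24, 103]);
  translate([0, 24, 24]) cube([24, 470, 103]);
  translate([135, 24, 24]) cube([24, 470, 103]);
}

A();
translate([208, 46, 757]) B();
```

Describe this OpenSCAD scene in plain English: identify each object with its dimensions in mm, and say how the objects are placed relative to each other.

A is a rectangular dining table. The top is 1344×585×47 mm with its upper surface at z = 757 mm. It stands on four round legs of 58 mm diameter, each leg's bounding box inset 58 mm from the nearest pair of top edges, running from the floor to the underside of the top.

B is an open storage box with external size 159×518×127 mm and wall thickness 24 mm (the base is also 24 mm thick). The base covers the whole footprint; the four walls stand on the base, with the y-facing walls full-width and the x-facing walls fitting between their inner faces.

The open box is on top of the table.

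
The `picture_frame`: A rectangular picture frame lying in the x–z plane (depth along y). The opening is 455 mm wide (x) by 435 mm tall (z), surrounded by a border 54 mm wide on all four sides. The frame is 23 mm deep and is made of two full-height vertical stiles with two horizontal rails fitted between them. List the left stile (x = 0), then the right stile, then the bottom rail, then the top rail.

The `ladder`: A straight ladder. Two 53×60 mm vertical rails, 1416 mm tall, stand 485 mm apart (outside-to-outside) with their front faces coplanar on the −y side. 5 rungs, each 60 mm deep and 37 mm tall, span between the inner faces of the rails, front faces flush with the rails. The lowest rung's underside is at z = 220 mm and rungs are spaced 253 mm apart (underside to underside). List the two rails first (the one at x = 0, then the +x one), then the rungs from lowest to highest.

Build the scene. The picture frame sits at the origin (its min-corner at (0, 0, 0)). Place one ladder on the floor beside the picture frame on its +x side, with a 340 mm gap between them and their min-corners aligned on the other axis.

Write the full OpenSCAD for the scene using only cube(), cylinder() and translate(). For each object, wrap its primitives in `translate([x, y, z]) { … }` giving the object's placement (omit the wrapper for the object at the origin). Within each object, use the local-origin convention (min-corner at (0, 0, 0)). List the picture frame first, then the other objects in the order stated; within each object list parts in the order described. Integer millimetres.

cube([54, 23, 543]);
translate([509, 0, 0]) cube([54, 23, 543]);
translate([54, 0, 0]) cube([455, 23, 54]);
translate([54, 0, 489]) cube([455, 23, 54]);
translate([903, 0, 0]) {
  cube([53, 60, 1416]);
  translate([432, 0, 0]) cube([53, 60, 1416]);
  translate([53, 0, 220]) cube([379, 60, 37]);
  translate([53, 0, 473]) cube([379, 60, 37]);
  translate([53, 0, 726]) cube([379, 60, 37]);
  translate([53, 0, 979]) cube([379, 60, 37]);
  translate([53, 0, 1232]) cube([379, 60, 37]);
}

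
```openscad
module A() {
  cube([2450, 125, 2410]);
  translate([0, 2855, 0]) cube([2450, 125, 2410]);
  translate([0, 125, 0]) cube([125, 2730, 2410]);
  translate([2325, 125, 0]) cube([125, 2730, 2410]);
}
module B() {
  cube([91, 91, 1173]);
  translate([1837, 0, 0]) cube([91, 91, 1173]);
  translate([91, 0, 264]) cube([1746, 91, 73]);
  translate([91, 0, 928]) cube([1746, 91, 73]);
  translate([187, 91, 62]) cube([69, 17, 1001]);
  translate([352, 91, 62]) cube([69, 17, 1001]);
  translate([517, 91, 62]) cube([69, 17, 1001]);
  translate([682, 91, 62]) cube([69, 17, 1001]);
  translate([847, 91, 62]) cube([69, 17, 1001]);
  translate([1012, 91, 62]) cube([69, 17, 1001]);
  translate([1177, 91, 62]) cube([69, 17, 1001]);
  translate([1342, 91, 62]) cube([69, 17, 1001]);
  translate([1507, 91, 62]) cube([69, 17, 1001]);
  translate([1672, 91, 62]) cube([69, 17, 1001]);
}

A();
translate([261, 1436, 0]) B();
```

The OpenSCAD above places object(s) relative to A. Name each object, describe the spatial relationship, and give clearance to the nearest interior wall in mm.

A is a house frame. B is a fence section. The fence section sits inside the house frame, centred. The clearance to the nearest interior wall is 136 mm.

Clearances: x = 136, y = 1311; minimum 136 mm.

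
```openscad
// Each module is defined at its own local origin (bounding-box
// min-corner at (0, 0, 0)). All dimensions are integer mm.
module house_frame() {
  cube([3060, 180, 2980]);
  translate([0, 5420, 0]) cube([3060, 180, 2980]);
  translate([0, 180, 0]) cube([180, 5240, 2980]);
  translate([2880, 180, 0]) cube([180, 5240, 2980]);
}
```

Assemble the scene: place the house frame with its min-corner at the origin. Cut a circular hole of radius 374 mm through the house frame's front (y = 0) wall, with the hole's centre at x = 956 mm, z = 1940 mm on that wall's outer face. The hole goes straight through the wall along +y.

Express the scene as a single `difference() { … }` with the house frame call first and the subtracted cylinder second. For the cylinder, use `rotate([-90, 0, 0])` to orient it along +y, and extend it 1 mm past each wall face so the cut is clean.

difference() {
  house_frame();
  translate([956, -1, 1940]) rotate([-90, 0, 0]) cylinder(h = 182, r = 374);
}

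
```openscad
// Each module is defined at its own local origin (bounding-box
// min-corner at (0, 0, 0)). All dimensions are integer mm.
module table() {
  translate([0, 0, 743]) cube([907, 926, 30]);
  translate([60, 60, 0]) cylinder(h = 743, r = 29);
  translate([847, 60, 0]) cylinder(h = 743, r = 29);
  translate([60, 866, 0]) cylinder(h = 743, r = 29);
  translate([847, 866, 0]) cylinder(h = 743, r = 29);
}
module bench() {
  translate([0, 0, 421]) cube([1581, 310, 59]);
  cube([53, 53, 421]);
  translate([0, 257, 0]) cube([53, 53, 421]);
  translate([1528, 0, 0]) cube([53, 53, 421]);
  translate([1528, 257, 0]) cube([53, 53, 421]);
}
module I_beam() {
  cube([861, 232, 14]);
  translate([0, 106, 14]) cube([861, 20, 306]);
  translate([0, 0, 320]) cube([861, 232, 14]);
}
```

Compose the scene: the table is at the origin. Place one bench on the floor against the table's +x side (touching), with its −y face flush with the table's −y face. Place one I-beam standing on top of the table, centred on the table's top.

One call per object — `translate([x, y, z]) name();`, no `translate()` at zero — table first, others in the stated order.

table();
translate([907, 0, 0]) bench();
translate([23, 347, 773]) I_beam();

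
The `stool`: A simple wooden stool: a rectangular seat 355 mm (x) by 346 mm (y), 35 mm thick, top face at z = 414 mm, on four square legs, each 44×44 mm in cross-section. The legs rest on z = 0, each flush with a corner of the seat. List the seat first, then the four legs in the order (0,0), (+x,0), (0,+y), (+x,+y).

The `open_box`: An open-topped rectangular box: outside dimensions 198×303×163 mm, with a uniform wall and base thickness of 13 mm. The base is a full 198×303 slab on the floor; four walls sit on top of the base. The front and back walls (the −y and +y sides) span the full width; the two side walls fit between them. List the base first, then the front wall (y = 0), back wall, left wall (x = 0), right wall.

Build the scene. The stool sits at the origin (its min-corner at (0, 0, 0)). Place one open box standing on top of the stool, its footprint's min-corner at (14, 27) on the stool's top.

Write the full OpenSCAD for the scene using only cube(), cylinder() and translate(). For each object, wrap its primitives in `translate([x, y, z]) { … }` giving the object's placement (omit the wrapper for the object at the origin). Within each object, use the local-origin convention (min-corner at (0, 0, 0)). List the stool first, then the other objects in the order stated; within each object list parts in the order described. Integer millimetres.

translate([0, 0, 379]) cube([355, 346, 35]);
cube([44, 44, 379]);
translate([311, 0, 0]) cube([44, 44, 379]);
translate([0, 302, 0]) cube([44, 44, 379]);
translate([311, 302, 0]) cube([44, 44, 379]);
translate([14, 27, 414]) {
  cube([198, 303, 13]);
  translate([0, 0, 13]) cube([198, 13, 150]);
  translate([0, 290, 13]) cube([198, 13, 150]);
  translate([0, 13, 13]) cube([13, 277, 150]);
  translate([185, 13, 13]) cube([13, 277, 150]);
}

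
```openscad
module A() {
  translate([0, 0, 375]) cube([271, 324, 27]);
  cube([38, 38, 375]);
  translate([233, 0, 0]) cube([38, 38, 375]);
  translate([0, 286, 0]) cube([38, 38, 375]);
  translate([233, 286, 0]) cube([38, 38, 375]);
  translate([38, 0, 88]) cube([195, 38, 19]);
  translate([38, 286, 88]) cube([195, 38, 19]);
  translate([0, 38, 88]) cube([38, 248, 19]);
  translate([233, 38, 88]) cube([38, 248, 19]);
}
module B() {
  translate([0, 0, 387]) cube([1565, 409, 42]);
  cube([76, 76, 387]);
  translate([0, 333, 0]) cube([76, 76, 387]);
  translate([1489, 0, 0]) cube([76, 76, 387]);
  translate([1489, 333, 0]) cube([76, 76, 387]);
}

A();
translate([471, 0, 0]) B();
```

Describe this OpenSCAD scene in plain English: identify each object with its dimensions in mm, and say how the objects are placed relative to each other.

A is a simple wooden stool: a rectangular seat 271 mm (x) by 324 mm (y), 27 mm thick, top face at z = 402 mm, on four square legs, each 38×38 mm in cross-section. The legs rest on z = 0, each flush with a corner of the seat. Four stretchers, 38 mm wide and 19 mm tall, connect adjacent legs with their undersides at z = 88 mm, each running between the inner faces of the legs it joins and aligned with the legs' outer faces on the other axis.

B is a bench: a 1565×409 mm seat slab, 42 mm thick, top at z = 429 mm, on four 76×76 mm square legs flush with the seat corners and standing on z = 0.

The bench is on the floor beside the stool on its +x side.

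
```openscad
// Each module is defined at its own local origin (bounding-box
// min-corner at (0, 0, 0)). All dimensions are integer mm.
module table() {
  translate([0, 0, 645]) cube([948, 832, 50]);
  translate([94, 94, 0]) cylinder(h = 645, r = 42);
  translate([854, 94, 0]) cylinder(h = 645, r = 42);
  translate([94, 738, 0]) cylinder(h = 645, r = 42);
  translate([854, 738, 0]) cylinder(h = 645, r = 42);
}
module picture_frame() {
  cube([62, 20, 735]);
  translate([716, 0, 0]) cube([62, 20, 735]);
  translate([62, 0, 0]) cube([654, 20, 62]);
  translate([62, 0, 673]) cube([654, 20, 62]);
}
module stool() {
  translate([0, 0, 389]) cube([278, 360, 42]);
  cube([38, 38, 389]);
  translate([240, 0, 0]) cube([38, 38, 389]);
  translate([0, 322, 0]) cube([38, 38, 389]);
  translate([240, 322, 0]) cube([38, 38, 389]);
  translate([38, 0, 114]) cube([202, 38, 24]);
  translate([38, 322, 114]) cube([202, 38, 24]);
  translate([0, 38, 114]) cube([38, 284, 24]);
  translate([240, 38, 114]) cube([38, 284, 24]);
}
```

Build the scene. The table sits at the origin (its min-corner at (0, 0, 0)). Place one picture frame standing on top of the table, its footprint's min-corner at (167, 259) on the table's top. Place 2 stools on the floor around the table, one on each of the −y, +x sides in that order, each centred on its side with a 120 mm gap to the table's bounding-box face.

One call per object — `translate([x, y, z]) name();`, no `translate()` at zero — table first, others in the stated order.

table();
translate([167, 259, 695]) picture_frame();
translate([335, -480, 0]) stool();
translate([1068, 236, 0]) stool();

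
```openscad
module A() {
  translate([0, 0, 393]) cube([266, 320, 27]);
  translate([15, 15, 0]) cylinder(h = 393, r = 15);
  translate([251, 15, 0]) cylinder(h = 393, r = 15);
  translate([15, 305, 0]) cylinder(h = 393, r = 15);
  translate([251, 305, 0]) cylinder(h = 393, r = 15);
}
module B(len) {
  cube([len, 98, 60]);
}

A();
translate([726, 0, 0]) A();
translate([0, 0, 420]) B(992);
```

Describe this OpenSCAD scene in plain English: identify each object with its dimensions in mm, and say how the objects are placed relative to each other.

A is a four-legged stool. The seat is 266×320 mm, 27 mm thick, top at z = 420 mm. It stands on four round legs, each 30 mm in diameter, from z = 0 to the seat underside, each leg's axis is inset half a diameter from the nearest pair of seat edges (so the leg's bounding box is flush with the corner).

B is a rectangular beam 992 mm long (x), 98 mm deep (y), 60 mm thick (z).

The beam spans the tops of two stools placed 460 mm apart, resting at z = 420 mm.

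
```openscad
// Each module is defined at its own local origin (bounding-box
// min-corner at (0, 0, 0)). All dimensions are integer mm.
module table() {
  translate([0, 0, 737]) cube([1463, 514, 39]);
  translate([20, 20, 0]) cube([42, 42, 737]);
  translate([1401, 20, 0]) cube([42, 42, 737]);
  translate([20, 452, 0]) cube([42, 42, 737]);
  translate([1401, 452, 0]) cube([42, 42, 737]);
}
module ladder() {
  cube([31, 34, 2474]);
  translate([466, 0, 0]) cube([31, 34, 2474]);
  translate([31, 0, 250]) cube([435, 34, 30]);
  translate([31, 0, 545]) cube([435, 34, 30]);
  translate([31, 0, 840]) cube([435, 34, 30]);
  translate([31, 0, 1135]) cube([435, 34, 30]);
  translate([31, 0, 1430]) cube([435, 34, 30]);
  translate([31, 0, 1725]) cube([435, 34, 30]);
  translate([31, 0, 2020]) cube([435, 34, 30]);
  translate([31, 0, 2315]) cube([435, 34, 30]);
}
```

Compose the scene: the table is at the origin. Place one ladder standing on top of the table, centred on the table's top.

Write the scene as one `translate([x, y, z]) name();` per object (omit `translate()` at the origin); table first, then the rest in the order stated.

table();
translate([483, 240, 776]) ladder();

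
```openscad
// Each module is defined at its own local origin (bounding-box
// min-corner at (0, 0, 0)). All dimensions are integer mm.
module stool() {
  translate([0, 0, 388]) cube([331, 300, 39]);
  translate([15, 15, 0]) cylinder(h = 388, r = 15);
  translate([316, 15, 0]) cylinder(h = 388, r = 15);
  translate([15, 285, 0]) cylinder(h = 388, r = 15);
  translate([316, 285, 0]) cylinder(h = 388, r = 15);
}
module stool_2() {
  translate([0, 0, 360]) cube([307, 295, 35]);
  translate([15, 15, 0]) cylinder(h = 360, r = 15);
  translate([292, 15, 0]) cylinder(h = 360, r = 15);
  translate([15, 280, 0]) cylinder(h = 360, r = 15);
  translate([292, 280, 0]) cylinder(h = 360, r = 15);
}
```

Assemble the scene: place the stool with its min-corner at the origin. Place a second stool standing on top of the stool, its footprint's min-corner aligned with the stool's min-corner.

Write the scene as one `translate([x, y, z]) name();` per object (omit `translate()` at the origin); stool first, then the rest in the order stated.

stool();
translate([0, 0, 427]) stool_2();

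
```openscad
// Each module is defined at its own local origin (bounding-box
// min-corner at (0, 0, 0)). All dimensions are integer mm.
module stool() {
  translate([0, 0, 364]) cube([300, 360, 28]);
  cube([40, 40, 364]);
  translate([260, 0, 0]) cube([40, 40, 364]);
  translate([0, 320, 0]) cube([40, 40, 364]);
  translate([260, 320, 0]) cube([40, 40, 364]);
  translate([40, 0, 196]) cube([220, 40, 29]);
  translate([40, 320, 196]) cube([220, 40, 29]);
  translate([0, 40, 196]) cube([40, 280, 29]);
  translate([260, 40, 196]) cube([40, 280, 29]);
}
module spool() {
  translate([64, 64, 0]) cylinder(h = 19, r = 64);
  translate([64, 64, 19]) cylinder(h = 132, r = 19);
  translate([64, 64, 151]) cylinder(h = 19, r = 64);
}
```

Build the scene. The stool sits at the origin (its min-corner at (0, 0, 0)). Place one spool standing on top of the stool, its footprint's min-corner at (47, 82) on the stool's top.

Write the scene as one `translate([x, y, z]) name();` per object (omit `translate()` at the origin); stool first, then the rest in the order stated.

stool();
translate([47, 82, 392]) spool();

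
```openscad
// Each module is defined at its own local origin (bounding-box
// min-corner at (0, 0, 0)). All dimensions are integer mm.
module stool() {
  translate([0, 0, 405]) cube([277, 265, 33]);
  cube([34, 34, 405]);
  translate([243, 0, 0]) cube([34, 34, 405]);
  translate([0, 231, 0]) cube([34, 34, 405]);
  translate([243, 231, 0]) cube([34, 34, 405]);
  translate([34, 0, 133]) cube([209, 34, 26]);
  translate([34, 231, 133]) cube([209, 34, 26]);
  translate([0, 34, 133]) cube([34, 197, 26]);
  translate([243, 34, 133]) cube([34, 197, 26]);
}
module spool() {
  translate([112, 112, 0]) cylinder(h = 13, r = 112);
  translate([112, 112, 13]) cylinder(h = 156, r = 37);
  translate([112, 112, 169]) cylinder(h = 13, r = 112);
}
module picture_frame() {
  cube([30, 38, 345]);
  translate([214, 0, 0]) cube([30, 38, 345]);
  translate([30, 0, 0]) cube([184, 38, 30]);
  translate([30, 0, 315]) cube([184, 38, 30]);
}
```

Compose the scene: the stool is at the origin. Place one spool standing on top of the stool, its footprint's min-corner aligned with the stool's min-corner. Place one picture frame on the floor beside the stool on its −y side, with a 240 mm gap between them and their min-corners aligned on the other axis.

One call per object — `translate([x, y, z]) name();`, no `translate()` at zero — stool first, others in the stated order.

stool();
translate([0, 0, 438]) spool();
translate([0, -278, 0]) picture_frame();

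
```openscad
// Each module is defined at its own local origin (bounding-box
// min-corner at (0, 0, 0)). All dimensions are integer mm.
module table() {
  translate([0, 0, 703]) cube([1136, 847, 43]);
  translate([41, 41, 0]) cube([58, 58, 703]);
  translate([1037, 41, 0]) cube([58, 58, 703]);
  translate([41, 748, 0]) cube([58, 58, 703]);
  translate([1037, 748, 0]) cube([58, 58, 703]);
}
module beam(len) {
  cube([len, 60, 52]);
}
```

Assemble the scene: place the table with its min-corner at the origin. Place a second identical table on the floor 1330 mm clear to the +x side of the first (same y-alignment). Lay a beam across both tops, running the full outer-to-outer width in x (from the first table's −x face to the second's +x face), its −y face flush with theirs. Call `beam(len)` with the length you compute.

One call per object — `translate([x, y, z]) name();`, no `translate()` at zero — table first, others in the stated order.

table();
translate([2466, 0, 0]) table();
translate([0, 0, 746]) beam(3602);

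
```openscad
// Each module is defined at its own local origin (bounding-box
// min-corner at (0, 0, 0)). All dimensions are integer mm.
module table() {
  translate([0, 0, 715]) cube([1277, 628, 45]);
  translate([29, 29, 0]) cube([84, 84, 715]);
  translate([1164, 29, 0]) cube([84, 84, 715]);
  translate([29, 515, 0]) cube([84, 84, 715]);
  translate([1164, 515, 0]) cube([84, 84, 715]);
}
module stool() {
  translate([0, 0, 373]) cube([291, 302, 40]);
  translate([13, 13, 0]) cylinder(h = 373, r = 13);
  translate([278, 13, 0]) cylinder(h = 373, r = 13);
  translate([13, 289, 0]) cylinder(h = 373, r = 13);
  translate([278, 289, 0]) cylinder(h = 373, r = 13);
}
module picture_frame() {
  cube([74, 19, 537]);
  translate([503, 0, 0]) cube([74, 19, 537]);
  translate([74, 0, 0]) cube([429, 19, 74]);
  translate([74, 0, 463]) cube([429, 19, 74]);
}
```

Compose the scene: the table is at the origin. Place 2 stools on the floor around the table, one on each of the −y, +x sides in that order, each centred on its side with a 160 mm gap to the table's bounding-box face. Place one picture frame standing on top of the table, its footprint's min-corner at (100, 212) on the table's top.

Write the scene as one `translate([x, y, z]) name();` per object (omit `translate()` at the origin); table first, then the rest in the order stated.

table();
translate([493, -462, 0]) stool();
translate([1437, 163, 0]) stool();
translate([100, 212, 760]) picture_frame();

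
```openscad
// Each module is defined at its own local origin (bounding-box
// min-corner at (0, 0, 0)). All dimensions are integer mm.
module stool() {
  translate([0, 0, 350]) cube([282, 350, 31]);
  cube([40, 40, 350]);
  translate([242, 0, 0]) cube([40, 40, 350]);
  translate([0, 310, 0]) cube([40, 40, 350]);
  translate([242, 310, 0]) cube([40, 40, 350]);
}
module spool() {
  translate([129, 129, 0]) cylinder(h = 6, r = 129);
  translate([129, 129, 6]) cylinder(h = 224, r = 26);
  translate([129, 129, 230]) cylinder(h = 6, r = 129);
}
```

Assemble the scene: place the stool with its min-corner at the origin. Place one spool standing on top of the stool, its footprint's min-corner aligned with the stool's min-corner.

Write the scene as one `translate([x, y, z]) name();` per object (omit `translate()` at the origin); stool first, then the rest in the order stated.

stool();
translate([0, 0, 381]) spool();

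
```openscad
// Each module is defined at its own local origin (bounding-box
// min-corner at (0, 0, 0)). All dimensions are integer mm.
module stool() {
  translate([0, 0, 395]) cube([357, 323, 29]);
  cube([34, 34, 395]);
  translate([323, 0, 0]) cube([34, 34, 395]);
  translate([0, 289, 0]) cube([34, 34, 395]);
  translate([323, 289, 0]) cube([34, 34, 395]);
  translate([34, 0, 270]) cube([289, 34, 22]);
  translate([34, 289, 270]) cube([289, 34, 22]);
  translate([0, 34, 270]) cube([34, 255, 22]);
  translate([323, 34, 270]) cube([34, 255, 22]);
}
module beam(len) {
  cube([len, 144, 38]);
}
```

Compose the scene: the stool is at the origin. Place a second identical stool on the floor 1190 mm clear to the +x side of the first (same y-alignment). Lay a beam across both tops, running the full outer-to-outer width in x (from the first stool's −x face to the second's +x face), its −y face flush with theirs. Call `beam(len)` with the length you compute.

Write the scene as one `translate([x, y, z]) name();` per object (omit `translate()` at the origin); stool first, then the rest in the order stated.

stool();
translate([1547, 0, 0]) stool();
translate([0, 0, 424]) beam(1904);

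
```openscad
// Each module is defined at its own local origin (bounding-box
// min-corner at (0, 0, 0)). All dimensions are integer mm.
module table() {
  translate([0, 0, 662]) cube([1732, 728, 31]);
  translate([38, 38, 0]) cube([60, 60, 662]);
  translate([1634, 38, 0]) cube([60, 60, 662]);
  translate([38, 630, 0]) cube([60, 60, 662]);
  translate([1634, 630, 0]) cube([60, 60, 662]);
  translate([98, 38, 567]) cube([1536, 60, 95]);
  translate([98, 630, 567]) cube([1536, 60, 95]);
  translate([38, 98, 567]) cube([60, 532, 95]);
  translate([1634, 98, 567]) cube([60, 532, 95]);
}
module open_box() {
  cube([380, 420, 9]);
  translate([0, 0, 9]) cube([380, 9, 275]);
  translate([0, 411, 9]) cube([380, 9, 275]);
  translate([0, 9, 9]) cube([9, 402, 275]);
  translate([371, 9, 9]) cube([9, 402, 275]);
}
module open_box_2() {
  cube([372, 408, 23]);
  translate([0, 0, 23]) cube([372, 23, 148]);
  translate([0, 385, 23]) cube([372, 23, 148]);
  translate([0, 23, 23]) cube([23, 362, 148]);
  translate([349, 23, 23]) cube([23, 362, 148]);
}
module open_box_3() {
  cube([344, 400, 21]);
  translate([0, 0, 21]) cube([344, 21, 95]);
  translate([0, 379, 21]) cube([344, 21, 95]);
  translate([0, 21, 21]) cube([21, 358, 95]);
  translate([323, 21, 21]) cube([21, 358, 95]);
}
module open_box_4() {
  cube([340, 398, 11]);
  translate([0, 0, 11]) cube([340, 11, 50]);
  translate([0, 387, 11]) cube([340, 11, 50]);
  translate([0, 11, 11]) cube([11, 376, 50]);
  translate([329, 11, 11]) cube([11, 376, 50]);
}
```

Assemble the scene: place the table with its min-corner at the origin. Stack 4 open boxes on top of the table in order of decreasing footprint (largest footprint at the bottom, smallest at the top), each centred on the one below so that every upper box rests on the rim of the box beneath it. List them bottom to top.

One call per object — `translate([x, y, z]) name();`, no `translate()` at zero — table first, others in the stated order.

table();
translate([676, 154, 693]) open_box();
translate([680, 160, 977]) open_box_2();
translate([694, 164, 1148]) open_box_3();
translate([696, 165, 1264]) open_box_4();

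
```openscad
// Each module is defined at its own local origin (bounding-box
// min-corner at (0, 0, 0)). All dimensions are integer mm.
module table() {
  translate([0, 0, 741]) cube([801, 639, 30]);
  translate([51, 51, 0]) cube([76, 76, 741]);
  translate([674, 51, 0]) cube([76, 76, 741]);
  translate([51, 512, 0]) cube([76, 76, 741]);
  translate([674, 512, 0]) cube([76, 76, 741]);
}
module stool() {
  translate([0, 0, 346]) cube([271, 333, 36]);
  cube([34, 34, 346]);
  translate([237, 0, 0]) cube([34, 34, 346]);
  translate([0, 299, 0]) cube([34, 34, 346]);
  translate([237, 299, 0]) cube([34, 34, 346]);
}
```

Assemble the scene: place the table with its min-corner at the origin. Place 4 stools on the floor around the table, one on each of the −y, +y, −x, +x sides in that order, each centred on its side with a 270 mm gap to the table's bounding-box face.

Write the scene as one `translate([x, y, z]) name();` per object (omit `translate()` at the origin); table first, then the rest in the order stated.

table();
translate([265, -603, 0]) stool();
translate([265, 909, 0]) stool();
translate([-541, 153, 0]) stool();
translate([1071, 153, 0]) stool();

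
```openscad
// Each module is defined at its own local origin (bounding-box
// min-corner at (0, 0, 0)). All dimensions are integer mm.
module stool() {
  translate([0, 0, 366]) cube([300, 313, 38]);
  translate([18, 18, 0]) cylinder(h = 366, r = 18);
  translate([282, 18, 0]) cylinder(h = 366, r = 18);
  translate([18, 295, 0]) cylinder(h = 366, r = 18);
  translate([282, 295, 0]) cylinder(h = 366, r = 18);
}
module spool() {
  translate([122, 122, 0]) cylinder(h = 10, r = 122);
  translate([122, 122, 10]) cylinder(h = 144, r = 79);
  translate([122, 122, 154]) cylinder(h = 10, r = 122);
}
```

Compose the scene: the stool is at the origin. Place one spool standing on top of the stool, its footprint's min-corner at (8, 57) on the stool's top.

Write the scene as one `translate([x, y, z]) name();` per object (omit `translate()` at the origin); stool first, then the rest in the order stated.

stool();
translate([8, 57, 404]) spool();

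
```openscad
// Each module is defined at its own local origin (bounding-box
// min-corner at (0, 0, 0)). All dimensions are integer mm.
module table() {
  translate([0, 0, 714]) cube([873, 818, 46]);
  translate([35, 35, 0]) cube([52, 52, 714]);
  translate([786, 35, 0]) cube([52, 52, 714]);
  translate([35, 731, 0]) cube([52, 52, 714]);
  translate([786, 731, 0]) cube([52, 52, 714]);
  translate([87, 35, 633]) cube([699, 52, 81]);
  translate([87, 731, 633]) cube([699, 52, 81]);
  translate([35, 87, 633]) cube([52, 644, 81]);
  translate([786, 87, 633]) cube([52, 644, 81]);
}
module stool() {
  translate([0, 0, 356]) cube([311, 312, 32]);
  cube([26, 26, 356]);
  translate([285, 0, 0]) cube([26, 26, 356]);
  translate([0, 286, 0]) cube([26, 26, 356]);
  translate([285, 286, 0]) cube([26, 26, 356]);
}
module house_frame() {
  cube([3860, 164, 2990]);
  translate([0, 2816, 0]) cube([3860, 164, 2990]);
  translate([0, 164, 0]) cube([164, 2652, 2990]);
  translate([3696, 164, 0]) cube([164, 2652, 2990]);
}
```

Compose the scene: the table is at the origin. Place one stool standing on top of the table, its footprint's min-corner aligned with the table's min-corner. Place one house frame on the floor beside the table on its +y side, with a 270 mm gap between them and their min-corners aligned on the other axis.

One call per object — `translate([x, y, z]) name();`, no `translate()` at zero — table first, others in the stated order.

table();
translate([0, 0, 760]) stool();
translate([0, 1088, 0]) house_frame();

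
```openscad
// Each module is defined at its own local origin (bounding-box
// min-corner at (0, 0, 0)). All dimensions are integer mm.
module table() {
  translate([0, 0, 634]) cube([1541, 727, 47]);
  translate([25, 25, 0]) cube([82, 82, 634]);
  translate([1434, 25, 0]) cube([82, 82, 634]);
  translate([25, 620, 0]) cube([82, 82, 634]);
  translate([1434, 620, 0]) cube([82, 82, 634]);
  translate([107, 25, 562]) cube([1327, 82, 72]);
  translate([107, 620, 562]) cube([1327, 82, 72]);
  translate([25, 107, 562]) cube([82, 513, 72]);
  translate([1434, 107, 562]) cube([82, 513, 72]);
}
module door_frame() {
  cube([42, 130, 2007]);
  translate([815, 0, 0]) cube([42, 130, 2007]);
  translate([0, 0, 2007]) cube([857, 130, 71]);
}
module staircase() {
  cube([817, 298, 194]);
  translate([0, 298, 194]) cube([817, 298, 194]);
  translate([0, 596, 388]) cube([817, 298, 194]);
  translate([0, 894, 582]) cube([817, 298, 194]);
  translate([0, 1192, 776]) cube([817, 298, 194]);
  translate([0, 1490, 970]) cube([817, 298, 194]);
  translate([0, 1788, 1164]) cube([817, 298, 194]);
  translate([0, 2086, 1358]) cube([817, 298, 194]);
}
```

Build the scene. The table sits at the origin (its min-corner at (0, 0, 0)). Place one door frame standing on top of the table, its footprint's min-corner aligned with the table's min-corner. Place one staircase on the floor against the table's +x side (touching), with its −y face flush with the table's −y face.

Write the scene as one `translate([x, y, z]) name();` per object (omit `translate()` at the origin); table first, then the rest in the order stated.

table();
translate([0, 0, 681]) door_frame();
translate([1541, 0, 0]) staircase();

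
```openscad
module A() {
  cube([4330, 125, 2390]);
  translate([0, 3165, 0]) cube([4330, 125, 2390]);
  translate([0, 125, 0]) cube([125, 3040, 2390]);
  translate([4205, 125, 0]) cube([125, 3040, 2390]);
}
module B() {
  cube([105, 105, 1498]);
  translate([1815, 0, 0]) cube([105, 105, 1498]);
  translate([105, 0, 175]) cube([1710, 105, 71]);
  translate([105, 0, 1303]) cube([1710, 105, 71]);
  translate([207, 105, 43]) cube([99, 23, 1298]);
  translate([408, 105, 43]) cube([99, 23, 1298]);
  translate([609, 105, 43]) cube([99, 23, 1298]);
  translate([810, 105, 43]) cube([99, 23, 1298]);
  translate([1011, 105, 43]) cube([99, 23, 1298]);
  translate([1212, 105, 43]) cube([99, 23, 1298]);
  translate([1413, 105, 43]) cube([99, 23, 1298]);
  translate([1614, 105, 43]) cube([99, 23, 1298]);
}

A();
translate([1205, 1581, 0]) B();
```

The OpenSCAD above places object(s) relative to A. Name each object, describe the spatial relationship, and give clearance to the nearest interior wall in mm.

Clearances: x = 1080, y = 1456; minimum 1080 mm.

A is a house frame. B is a fence section. The fence section sits inside the house frame, centred. The clearance to the nearest interior wall is 1080 mm.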